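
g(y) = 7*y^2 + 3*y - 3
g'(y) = 14*y + 3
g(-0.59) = -2.33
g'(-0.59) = -5.26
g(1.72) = 22.87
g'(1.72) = 27.08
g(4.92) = 181.20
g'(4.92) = 71.88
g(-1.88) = 16.10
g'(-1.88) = -23.32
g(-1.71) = 12.34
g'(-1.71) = -20.94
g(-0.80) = -0.92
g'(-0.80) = -8.20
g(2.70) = 56.13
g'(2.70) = 40.80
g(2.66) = 54.51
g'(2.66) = 40.24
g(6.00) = 267.00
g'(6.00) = 87.00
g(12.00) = 1041.00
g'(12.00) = 171.00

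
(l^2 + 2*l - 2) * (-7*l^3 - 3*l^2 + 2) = -7*l^5 - 17*l^4 + 8*l^3 + 8*l^2 + 4*l - 4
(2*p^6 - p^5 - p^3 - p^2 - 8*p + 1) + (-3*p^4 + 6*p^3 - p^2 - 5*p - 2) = 2*p^6 - p^5 - 3*p^4 + 5*p^3 - 2*p^2 - 13*p - 1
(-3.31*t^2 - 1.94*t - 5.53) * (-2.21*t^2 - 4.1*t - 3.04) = 7.3151*t^4 + 17.8584*t^3 + 30.2377*t^2 + 28.5706*t + 16.8112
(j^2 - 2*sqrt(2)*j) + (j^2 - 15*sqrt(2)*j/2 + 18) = 2*j^2 - 19*sqrt(2)*j/2 + 18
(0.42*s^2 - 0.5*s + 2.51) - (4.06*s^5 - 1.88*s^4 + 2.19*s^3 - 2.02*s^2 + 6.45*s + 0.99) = -4.06*s^5 + 1.88*s^4 - 2.19*s^3 + 2.44*s^2 - 6.95*s + 1.52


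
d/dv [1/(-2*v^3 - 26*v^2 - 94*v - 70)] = (3*v^2 + 26*v + 47)/(2*(v^3 + 13*v^2 + 47*v + 35)^2)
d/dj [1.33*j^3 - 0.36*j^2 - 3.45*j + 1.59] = 3.99*j^2 - 0.72*j - 3.45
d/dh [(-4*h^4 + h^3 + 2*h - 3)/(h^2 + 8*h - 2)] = (-8*h^5 - 95*h^4 + 48*h^3 - 8*h^2 + 6*h + 20)/(h^4 + 16*h^3 + 60*h^2 - 32*h + 4)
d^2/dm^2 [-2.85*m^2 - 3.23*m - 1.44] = -5.70000000000000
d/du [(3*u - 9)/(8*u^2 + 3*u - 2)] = 3*(-8*u^2 + 48*u + 7)/(64*u^4 + 48*u^3 - 23*u^2 - 12*u + 4)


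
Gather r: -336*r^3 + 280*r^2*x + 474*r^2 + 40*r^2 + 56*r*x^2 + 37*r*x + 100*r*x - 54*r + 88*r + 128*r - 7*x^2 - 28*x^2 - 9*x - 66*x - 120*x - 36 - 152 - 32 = -336*r^3 + r^2*(280*x + 514) + r*(56*x^2 + 137*x + 162) - 35*x^2 - 195*x - 220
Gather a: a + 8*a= 9*a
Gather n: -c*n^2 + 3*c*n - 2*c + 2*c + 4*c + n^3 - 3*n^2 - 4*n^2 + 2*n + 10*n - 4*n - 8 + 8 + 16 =4*c + n^3 + n^2*(-c - 7) + n*(3*c + 8) + 16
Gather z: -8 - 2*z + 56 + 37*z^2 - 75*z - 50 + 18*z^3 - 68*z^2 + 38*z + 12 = 18*z^3 - 31*z^2 - 39*z + 10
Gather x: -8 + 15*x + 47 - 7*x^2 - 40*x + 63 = -7*x^2 - 25*x + 102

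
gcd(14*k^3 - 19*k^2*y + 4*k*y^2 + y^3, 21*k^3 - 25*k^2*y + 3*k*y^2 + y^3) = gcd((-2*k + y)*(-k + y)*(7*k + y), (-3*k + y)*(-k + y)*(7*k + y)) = -7*k^2 + 6*k*y + y^2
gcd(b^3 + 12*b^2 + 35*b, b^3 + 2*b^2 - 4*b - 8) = 1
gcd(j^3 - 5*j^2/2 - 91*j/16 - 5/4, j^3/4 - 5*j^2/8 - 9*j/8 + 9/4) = 1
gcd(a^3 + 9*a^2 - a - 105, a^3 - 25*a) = a + 5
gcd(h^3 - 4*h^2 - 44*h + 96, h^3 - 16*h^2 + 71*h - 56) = h - 8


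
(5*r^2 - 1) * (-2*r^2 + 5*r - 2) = -10*r^4 + 25*r^3 - 8*r^2 - 5*r + 2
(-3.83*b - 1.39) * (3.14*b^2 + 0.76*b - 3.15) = -12.0262*b^3 - 7.2754*b^2 + 11.0081*b + 4.3785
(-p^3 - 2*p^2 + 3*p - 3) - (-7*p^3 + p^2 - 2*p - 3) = 6*p^3 - 3*p^2 + 5*p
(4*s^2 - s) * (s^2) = 4*s^4 - s^3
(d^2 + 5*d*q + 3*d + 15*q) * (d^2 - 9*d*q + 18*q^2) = d^4 - 4*d^3*q + 3*d^3 - 27*d^2*q^2 - 12*d^2*q + 90*d*q^3 - 81*d*q^2 + 270*q^3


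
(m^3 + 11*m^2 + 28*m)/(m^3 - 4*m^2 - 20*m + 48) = m*(m + 7)/(m^2 - 8*m + 12)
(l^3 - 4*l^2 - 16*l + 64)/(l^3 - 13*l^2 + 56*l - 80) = (l + 4)/(l - 5)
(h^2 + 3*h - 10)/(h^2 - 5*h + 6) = (h + 5)/(h - 3)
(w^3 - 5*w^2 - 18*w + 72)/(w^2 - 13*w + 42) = (w^2 + w - 12)/(w - 7)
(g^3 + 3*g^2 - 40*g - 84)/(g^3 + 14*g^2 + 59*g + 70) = (g - 6)/(g + 5)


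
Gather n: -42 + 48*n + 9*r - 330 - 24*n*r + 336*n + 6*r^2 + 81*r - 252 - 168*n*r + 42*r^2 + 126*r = n*(384 - 192*r) + 48*r^2 + 216*r - 624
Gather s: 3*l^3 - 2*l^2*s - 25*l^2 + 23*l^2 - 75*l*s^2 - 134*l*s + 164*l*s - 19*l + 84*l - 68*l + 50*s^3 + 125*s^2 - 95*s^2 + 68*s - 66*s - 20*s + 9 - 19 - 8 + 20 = 3*l^3 - 2*l^2 - 3*l + 50*s^3 + s^2*(30 - 75*l) + s*(-2*l^2 + 30*l - 18) + 2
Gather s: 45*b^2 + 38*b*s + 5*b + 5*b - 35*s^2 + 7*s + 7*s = 45*b^2 + 10*b - 35*s^2 + s*(38*b + 14)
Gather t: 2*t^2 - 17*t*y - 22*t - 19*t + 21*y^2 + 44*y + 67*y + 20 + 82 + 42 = 2*t^2 + t*(-17*y - 41) + 21*y^2 + 111*y + 144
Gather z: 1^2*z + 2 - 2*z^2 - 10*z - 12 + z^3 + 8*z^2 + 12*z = z^3 + 6*z^2 + 3*z - 10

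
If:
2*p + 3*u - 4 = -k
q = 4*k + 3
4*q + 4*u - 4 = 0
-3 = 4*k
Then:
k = -3/4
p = 7/8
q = 0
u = 1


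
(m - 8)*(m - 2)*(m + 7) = m^3 - 3*m^2 - 54*m + 112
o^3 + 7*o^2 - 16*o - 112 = (o - 4)*(o + 4)*(o + 7)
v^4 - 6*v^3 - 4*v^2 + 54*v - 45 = (v - 5)*(v - 3)*(v - 1)*(v + 3)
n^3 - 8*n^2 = n^2*(n - 8)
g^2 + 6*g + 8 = (g + 2)*(g + 4)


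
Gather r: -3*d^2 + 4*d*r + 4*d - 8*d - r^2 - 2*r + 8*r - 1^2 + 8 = -3*d^2 - 4*d - r^2 + r*(4*d + 6) + 7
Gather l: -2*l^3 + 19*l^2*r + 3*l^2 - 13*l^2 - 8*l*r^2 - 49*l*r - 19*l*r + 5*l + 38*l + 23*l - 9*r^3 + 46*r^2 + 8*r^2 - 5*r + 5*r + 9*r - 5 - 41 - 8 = -2*l^3 + l^2*(19*r - 10) + l*(-8*r^2 - 68*r + 66) - 9*r^3 + 54*r^2 + 9*r - 54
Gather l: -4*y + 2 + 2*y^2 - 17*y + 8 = 2*y^2 - 21*y + 10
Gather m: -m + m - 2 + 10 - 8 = 0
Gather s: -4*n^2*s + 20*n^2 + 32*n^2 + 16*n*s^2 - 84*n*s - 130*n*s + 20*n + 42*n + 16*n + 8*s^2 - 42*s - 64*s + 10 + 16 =52*n^2 + 78*n + s^2*(16*n + 8) + s*(-4*n^2 - 214*n - 106) + 26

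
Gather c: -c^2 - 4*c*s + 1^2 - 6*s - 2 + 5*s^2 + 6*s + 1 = -c^2 - 4*c*s + 5*s^2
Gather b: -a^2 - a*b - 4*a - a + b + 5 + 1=-a^2 - 5*a + b*(1 - a) + 6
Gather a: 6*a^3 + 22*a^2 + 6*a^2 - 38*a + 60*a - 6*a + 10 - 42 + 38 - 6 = 6*a^3 + 28*a^2 + 16*a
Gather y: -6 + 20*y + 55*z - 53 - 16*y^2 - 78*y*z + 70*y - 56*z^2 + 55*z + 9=-16*y^2 + y*(90 - 78*z) - 56*z^2 + 110*z - 50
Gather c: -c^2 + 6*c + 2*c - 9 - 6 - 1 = -c^2 + 8*c - 16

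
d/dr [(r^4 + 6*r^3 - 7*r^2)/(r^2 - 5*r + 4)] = r*(2*r^2 - 5*r - 56)/(r^2 - 8*r + 16)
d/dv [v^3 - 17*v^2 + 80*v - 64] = 3*v^2 - 34*v + 80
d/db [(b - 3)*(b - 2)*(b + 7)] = 3*b^2 + 4*b - 29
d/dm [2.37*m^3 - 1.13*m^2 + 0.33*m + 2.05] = 7.11*m^2 - 2.26*m + 0.33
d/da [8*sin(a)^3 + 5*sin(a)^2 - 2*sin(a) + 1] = 2*(12*sin(a)^2 + 5*sin(a) - 1)*cos(a)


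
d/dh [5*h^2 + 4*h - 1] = 10*h + 4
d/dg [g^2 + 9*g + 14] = 2*g + 9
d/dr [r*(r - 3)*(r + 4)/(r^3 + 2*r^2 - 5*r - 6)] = (r^4 + 14*r^3 + r^2 - 12*r + 72)/(r^6 + 4*r^5 - 6*r^4 - 32*r^3 + r^2 + 60*r + 36)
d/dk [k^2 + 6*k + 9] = 2*k + 6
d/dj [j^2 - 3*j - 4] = 2*j - 3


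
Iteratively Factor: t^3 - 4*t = (t + 2)*(t^2 - 2*t) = (t - 2)*(t + 2)*(t)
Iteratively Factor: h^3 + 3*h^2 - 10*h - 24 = (h - 3)*(h^2 + 6*h + 8) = (h - 3)*(h + 4)*(h + 2)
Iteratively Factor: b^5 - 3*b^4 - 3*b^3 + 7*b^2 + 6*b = (b - 2)*(b^4 - b^3 - 5*b^2 - 3*b) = (b - 2)*(b + 1)*(b^3 - 2*b^2 - 3*b) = (b - 2)*(b + 1)^2*(b^2 - 3*b) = b*(b - 2)*(b + 1)^2*(b - 3)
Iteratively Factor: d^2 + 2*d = (d + 2)*(d)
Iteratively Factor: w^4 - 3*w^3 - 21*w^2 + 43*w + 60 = (w + 1)*(w^3 - 4*w^2 - 17*w + 60) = (w + 1)*(w + 4)*(w^2 - 8*w + 15) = (w - 3)*(w + 1)*(w + 4)*(w - 5)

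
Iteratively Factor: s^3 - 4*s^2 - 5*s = (s)*(s^2 - 4*s - 5) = s*(s + 1)*(s - 5)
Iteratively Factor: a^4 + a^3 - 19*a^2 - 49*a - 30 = (a + 2)*(a^3 - a^2 - 17*a - 15) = (a + 2)*(a + 3)*(a^2 - 4*a - 5) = (a - 5)*(a + 2)*(a + 3)*(a + 1)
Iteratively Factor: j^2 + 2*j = (j)*(j + 2)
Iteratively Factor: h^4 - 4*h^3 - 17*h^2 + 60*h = (h + 4)*(h^3 - 8*h^2 + 15*h) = (h - 5)*(h + 4)*(h^2 - 3*h) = h*(h - 5)*(h + 4)*(h - 3)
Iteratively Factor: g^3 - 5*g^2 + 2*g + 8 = (g + 1)*(g^2 - 6*g + 8) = (g - 4)*(g + 1)*(g - 2)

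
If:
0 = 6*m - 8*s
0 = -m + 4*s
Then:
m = 0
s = 0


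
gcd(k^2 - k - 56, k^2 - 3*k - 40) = k - 8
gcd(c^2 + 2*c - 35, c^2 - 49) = c + 7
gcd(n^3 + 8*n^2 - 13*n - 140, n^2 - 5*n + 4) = n - 4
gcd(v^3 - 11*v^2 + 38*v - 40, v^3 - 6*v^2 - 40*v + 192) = v - 4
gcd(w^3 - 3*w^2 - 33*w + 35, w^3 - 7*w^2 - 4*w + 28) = w - 7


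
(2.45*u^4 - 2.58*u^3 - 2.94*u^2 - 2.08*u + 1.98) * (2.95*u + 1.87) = 7.2275*u^5 - 3.0295*u^4 - 13.4976*u^3 - 11.6338*u^2 + 1.9514*u + 3.7026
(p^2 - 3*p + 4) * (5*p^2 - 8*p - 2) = 5*p^4 - 23*p^3 + 42*p^2 - 26*p - 8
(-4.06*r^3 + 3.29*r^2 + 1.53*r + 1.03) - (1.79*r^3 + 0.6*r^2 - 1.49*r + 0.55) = -5.85*r^3 + 2.69*r^2 + 3.02*r + 0.48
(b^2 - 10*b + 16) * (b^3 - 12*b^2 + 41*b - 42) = b^5 - 22*b^4 + 177*b^3 - 644*b^2 + 1076*b - 672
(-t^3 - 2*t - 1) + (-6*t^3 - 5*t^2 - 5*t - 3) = -7*t^3 - 5*t^2 - 7*t - 4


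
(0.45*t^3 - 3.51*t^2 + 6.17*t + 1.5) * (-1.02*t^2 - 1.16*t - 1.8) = -0.459*t^5 + 3.0582*t^4 - 3.0318*t^3 - 2.3692*t^2 - 12.846*t - 2.7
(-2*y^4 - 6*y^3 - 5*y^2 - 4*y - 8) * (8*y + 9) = -16*y^5 - 66*y^4 - 94*y^3 - 77*y^2 - 100*y - 72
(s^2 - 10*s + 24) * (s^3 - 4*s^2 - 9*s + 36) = s^5 - 14*s^4 + 55*s^3 + 30*s^2 - 576*s + 864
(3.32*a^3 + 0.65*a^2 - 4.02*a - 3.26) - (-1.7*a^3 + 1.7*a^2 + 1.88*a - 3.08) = 5.02*a^3 - 1.05*a^2 - 5.9*a - 0.18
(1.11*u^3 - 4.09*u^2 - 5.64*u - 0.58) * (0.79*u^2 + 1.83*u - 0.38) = 0.8769*u^5 - 1.1998*u^4 - 12.3621*u^3 - 9.2252*u^2 + 1.0818*u + 0.2204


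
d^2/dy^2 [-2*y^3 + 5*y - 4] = -12*y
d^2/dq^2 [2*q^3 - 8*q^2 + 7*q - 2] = 12*q - 16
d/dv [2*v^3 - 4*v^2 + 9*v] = 6*v^2 - 8*v + 9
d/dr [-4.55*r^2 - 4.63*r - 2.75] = -9.1*r - 4.63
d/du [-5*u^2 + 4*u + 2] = 4 - 10*u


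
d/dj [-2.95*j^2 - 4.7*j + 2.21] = -5.9*j - 4.7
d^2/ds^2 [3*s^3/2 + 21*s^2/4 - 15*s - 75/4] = 9*s + 21/2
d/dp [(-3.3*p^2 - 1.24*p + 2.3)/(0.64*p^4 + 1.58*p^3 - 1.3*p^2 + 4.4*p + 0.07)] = (4.224*p^5 + 7.5948*p^4 - 1.9696*p^3 - 27.034*p^2 + 5.518*p - 10.2068)/(0.4096*p^8 + 2.0224*p^7 + 0.8324*p^6 + 1.524*p^5 + 15.6836*p^4 - 11.2188*p^3 + 19.178*p^2 + 0.616*p + 0.0049)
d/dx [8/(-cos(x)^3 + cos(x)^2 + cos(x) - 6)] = 8*(-3*cos(x)^2 + 2*cos(x) + 1)*sin(x)/(-sin(x)^2*cos(x) + sin(x)^2 + 5)^2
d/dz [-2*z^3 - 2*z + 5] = -6*z^2 - 2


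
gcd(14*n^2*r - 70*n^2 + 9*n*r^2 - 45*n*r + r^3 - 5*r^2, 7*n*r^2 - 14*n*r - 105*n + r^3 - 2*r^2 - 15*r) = 7*n*r - 35*n + r^2 - 5*r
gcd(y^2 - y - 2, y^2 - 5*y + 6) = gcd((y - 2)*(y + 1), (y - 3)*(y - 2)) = y - 2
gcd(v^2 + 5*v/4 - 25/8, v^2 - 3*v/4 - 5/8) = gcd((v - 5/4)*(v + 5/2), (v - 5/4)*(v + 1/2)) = v - 5/4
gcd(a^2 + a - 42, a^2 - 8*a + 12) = a - 6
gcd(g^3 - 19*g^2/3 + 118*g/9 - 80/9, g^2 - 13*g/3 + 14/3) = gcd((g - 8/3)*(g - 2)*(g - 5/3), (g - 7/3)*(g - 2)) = g - 2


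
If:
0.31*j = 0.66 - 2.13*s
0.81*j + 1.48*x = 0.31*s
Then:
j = 0.112331173822334 - 1.73075656088723*x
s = 0.251894147359174*x + 0.293510486439003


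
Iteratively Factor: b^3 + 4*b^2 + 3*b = (b + 1)*(b^2 + 3*b) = b*(b + 1)*(b + 3)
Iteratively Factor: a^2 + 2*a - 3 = (a + 3)*(a - 1)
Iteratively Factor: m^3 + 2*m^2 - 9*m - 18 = (m - 3)*(m^2 + 5*m + 6) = (m - 3)*(m + 2)*(m + 3)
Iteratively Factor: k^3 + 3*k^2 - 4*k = (k + 4)*(k^2 - k) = k*(k + 4)*(k - 1)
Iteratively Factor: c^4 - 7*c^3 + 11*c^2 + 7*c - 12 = (c - 4)*(c^3 - 3*c^2 - c + 3) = (c - 4)*(c - 3)*(c^2 - 1) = (c - 4)*(c - 3)*(c - 1)*(c + 1)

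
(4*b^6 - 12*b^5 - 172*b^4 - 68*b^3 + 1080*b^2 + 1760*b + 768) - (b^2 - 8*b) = 4*b^6 - 12*b^5 - 172*b^4 - 68*b^3 + 1079*b^2 + 1768*b + 768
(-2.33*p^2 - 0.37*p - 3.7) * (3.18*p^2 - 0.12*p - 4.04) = -7.4094*p^4 - 0.897*p^3 - 2.3084*p^2 + 1.9388*p + 14.948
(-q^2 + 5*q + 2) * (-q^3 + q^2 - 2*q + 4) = q^5 - 6*q^4 + 5*q^3 - 12*q^2 + 16*q + 8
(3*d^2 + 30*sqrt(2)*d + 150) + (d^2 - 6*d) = 4*d^2 - 6*d + 30*sqrt(2)*d + 150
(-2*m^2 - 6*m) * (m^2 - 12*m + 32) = -2*m^4 + 18*m^3 + 8*m^2 - 192*m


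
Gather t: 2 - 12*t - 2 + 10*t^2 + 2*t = 10*t^2 - 10*t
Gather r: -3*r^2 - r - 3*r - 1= -3*r^2 - 4*r - 1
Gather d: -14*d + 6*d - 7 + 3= -8*d - 4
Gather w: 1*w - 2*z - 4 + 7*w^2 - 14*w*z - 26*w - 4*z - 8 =7*w^2 + w*(-14*z - 25) - 6*z - 12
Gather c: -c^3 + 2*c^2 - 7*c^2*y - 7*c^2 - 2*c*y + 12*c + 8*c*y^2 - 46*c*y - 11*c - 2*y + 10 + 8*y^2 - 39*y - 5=-c^3 + c^2*(-7*y - 5) + c*(8*y^2 - 48*y + 1) + 8*y^2 - 41*y + 5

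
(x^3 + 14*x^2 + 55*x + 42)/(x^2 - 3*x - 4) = (x^2 + 13*x + 42)/(x - 4)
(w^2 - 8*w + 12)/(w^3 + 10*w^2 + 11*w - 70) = (w - 6)/(w^2 + 12*w + 35)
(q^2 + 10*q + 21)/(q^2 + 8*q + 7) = (q + 3)/(q + 1)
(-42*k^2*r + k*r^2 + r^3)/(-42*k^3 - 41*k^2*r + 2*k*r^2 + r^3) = r/(k + r)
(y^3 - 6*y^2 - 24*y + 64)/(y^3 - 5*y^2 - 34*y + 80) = (y + 4)/(y + 5)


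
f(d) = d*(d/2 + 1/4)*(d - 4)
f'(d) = d*(d/2 + 1/4) + d*(d - 4)/2 + (d/2 + 1/4)*(d - 4)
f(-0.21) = 0.13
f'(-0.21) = -0.20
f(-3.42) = -37.05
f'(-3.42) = 28.51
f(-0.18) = 0.12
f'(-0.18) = -0.32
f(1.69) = -4.27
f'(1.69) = -2.63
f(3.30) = -4.39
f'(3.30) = 3.78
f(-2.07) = -9.86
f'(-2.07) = 12.67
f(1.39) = -3.43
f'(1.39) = -2.97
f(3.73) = -2.13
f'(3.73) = 6.81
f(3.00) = -5.25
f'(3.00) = 2.00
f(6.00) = 39.00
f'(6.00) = 32.00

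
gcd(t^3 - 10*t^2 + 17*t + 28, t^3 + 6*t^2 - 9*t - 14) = t + 1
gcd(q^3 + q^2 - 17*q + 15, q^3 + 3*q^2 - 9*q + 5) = q^2 + 4*q - 5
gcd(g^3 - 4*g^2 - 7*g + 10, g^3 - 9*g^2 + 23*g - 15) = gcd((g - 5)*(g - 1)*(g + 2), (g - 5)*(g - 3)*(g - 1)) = g^2 - 6*g + 5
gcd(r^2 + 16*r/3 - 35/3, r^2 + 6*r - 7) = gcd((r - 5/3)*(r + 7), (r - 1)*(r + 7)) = r + 7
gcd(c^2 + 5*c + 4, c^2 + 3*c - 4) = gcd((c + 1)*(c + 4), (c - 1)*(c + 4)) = c + 4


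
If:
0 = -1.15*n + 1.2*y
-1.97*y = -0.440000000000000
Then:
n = 0.23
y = 0.22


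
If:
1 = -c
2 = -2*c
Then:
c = -1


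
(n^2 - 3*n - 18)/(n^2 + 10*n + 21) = (n - 6)/(n + 7)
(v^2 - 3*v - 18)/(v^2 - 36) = (v + 3)/(v + 6)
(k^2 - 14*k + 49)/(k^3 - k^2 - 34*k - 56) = (k - 7)/(k^2 + 6*k + 8)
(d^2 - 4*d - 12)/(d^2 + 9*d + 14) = (d - 6)/(d + 7)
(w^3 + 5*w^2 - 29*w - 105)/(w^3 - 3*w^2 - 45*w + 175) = (w + 3)/(w - 5)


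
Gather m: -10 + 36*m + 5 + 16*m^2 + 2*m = 16*m^2 + 38*m - 5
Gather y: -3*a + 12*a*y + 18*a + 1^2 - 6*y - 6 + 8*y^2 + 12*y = 15*a + 8*y^2 + y*(12*a + 6) - 5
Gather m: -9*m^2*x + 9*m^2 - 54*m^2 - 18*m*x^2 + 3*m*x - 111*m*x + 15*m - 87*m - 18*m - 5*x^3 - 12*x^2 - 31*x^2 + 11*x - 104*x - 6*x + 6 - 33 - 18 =m^2*(-9*x - 45) + m*(-18*x^2 - 108*x - 90) - 5*x^3 - 43*x^2 - 99*x - 45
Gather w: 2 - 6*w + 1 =3 - 6*w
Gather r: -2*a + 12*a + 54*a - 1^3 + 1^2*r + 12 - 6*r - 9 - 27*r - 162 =64*a - 32*r - 160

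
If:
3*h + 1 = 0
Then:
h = -1/3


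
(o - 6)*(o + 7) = o^2 + o - 42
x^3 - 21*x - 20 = (x - 5)*(x + 1)*(x + 4)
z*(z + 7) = z^2 + 7*z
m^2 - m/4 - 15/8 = (m - 3/2)*(m + 5/4)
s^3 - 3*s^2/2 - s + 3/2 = (s - 3/2)*(s - 1)*(s + 1)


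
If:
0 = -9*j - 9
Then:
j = -1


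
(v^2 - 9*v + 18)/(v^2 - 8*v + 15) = (v - 6)/(v - 5)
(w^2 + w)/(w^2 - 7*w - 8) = w/(w - 8)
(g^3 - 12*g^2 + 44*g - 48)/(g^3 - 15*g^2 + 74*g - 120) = (g - 2)/(g - 5)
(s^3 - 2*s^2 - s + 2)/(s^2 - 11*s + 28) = (s^3 - 2*s^2 - s + 2)/(s^2 - 11*s + 28)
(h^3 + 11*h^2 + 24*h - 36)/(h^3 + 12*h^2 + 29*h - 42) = (h + 6)/(h + 7)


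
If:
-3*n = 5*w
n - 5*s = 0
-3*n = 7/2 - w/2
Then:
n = -35/33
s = -7/33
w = 7/11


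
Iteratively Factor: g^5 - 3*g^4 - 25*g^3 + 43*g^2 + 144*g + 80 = (g + 1)*(g^4 - 4*g^3 - 21*g^2 + 64*g + 80) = (g + 1)*(g + 4)*(g^3 - 8*g^2 + 11*g + 20) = (g + 1)^2*(g + 4)*(g^2 - 9*g + 20) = (g - 4)*(g + 1)^2*(g + 4)*(g - 5)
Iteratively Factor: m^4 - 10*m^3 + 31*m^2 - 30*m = (m - 3)*(m^3 - 7*m^2 + 10*m) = (m - 5)*(m - 3)*(m^2 - 2*m) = m*(m - 5)*(m - 3)*(m - 2)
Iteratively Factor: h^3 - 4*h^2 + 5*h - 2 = (h - 1)*(h^2 - 3*h + 2) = (h - 2)*(h - 1)*(h - 1)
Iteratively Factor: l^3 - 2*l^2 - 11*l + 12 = (l - 4)*(l^2 + 2*l - 3) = (l - 4)*(l - 1)*(l + 3)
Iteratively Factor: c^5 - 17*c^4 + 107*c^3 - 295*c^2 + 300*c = (c - 3)*(c^4 - 14*c^3 + 65*c^2 - 100*c) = (c - 5)*(c - 3)*(c^3 - 9*c^2 + 20*c) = c*(c - 5)*(c - 3)*(c^2 - 9*c + 20) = c*(c - 5)*(c - 4)*(c - 3)*(c - 5)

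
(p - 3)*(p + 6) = p^2 + 3*p - 18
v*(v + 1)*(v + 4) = v^3 + 5*v^2 + 4*v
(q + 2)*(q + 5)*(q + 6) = q^3 + 13*q^2 + 52*q + 60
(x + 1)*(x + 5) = x^2 + 6*x + 5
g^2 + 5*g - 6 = (g - 1)*(g + 6)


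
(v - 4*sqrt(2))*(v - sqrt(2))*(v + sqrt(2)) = v^3 - 4*sqrt(2)*v^2 - 2*v + 8*sqrt(2)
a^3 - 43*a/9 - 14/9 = (a - 7/3)*(a + 1/3)*(a + 2)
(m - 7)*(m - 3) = m^2 - 10*m + 21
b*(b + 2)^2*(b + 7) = b^4 + 11*b^3 + 32*b^2 + 28*b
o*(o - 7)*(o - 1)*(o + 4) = o^4 - 4*o^3 - 25*o^2 + 28*o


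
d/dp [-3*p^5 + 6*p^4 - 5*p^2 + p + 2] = -15*p^4 + 24*p^3 - 10*p + 1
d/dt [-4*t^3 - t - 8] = -12*t^2 - 1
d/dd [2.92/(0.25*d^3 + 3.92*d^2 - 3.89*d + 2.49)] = (-2.19*d^2 - 22.8928*d + 11.3588)/(0.25*d^3 + 3.92*d^2 - 3.89*d + 2.49)^2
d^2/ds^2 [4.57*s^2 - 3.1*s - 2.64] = 9.14000000000000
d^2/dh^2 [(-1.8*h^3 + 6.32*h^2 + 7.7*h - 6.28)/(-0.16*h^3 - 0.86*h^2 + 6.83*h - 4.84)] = (-0.818944*h^6 + 10.61952*h^5 - 62.59392*h^4 + 132.832568*h^3 - 140.933568*h^2 + 194.795184*h - 271.550024)/(0.004096*h^9 + 0.066048*h^8 - 0.169536*h^7 - 4.63108*h^6 + 11.232972*h^5 + 99.358242*h^4 - 477.942851*h^3 + 737.780076*h^2 - 479.990544*h + 113.379904)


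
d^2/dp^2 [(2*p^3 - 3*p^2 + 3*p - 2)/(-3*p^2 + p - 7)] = 2*(22*p^3 - 93*p^2 - 123*p + 86)/(27*p^6 - 27*p^5 + 198*p^4 - 127*p^3 + 462*p^2 - 147*p + 343)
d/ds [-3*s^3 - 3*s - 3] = -9*s^2 - 3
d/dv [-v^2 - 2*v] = -2*v - 2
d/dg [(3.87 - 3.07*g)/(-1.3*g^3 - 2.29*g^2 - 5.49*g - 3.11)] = (-7.982*g^3 + 8.0627*g^2 + 17.7246*g + 30.794)/(1.69*g^6 + 5.954*g^5 + 19.5181*g^4 + 33.2302*g^3 + 44.3839*g^2 + 34.1478*g + 9.6721)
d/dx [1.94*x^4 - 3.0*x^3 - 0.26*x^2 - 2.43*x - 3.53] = 7.76*x^3 - 9.0*x^2 - 0.52*x - 2.43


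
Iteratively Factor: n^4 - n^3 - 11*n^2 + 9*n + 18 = (n - 3)*(n^3 + 2*n^2 - 5*n - 6) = (n - 3)*(n - 2)*(n^2 + 4*n + 3) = (n - 3)*(n - 2)*(n + 1)*(n + 3)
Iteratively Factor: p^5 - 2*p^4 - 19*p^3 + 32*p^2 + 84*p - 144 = (p + 3)*(p^4 - 5*p^3 - 4*p^2 + 44*p - 48) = (p - 2)*(p + 3)*(p^3 - 3*p^2 - 10*p + 24) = (p - 4)*(p - 2)*(p + 3)*(p^2 + p - 6) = (p - 4)*(p - 2)*(p + 3)^2*(p - 2)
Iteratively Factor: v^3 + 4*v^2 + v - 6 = (v + 3)*(v^2 + v - 2) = (v + 2)*(v + 3)*(v - 1)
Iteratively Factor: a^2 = (a)*(a)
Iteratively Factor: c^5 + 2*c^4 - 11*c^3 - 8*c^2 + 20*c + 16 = (c - 2)*(c^4 + 4*c^3 - 3*c^2 - 14*c - 8) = (c - 2)^2*(c^3 + 6*c^2 + 9*c + 4) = (c - 2)^2*(c + 1)*(c^2 + 5*c + 4) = (c - 2)^2*(c + 1)*(c + 4)*(c + 1)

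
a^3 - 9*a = a*(a - 3)*(a + 3)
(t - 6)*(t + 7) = t^2 + t - 42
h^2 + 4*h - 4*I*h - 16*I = (h + 4)*(h - 4*I)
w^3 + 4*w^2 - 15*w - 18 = (w - 3)*(w + 1)*(w + 6)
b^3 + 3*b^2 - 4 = (b - 1)*(b + 2)^2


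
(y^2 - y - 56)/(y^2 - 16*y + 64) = (y + 7)/(y - 8)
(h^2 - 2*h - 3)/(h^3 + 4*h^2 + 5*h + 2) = (h - 3)/(h^2 + 3*h + 2)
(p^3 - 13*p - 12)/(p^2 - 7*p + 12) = (p^2 + 4*p + 3)/(p - 3)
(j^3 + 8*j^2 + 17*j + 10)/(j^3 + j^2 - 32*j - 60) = (j + 1)/(j - 6)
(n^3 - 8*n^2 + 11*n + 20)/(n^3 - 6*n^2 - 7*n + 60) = (n + 1)/(n + 3)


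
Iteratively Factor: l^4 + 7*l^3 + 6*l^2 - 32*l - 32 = (l + 4)*(l^3 + 3*l^2 - 6*l - 8) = (l + 1)*(l + 4)*(l^2 + 2*l - 8) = (l - 2)*(l + 1)*(l + 4)*(l + 4)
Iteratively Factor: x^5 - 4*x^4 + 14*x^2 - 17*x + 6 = (x - 1)*(x^4 - 3*x^3 - 3*x^2 + 11*x - 6) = (x - 1)*(x + 2)*(x^3 - 5*x^2 + 7*x - 3) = (x - 3)*(x - 1)*(x + 2)*(x^2 - 2*x + 1) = (x - 3)*(x - 1)^2*(x + 2)*(x - 1)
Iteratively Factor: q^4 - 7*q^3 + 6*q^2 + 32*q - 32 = (q - 4)*(q^3 - 3*q^2 - 6*q + 8) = (q - 4)^2*(q^2 + q - 2) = (q - 4)^2*(q + 2)*(q - 1)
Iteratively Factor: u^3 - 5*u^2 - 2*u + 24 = (u - 4)*(u^2 - u - 6) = (u - 4)*(u - 3)*(u + 2)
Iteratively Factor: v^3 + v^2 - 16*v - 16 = (v - 4)*(v^2 + 5*v + 4) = (v - 4)*(v + 4)*(v + 1)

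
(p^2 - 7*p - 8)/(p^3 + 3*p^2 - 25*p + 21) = (p^2 - 7*p - 8)/(p^3 + 3*p^2 - 25*p + 21)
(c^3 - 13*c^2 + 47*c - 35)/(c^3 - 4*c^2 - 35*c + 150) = (c^2 - 8*c + 7)/(c^2 + c - 30)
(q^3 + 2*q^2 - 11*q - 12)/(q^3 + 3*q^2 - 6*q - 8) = (q - 3)/(q - 2)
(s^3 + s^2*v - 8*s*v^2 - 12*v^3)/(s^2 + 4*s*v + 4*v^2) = s - 3*v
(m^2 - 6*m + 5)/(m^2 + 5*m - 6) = (m - 5)/(m + 6)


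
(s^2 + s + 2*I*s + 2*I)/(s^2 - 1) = (s + 2*I)/(s - 1)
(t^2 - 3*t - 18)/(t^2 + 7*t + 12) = (t - 6)/(t + 4)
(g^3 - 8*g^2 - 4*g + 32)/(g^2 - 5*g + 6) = (g^2 - 6*g - 16)/(g - 3)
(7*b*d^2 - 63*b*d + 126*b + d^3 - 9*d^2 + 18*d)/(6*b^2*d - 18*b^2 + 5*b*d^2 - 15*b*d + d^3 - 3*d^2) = (7*b*d - 42*b + d^2 - 6*d)/(6*b^2 + 5*b*d + d^2)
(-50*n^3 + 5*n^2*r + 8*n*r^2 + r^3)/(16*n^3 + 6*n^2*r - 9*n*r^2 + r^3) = (25*n^2 + 10*n*r + r^2)/(-8*n^2 - 7*n*r + r^2)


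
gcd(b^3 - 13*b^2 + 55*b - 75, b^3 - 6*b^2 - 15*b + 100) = b^2 - 10*b + 25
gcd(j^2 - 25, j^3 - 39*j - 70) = j + 5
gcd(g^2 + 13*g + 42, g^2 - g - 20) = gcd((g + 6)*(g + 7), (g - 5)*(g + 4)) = 1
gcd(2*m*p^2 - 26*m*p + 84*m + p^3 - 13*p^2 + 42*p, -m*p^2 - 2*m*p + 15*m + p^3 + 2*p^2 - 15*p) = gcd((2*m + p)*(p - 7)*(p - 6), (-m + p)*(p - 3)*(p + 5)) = 1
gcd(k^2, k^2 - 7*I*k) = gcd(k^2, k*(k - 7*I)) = k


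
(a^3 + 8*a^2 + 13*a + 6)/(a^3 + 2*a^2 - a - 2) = (a^2 + 7*a + 6)/(a^2 + a - 2)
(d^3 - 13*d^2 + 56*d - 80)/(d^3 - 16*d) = (d^2 - 9*d + 20)/(d*(d + 4))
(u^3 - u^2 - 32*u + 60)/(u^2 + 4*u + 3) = (u^3 - u^2 - 32*u + 60)/(u^2 + 4*u + 3)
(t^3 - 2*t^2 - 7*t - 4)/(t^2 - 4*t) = t + 2 + 1/t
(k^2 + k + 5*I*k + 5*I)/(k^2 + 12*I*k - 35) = (k + 1)/(k + 7*I)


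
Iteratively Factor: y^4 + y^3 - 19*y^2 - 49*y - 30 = (y - 5)*(y^3 + 6*y^2 + 11*y + 6) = (y - 5)*(y + 1)*(y^2 + 5*y + 6) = (y - 5)*(y + 1)*(y + 3)*(y + 2)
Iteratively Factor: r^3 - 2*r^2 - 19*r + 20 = (r - 5)*(r^2 + 3*r - 4) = (r - 5)*(r + 4)*(r - 1)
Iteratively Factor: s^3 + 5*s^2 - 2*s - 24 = (s + 4)*(s^2 + s - 6) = (s - 2)*(s + 4)*(s + 3)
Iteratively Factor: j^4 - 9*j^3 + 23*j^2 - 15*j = (j - 1)*(j^3 - 8*j^2 + 15*j) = (j - 5)*(j - 1)*(j^2 - 3*j) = (j - 5)*(j - 3)*(j - 1)*(j)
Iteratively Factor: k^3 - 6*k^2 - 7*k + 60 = (k + 3)*(k^2 - 9*k + 20) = (k - 5)*(k + 3)*(k - 4)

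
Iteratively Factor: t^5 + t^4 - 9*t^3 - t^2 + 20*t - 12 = (t + 2)*(t^4 - t^3 - 7*t^2 + 13*t - 6) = (t - 1)*(t + 2)*(t^3 - 7*t + 6) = (t - 1)^2*(t + 2)*(t^2 + t - 6) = (t - 2)*(t - 1)^2*(t + 2)*(t + 3)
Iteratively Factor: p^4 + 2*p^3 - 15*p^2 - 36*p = (p + 3)*(p^3 - p^2 - 12*p) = p*(p + 3)*(p^2 - p - 12) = p*(p + 3)^2*(p - 4)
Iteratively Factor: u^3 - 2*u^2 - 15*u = (u - 5)*(u^2 + 3*u) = (u - 5)*(u + 3)*(u)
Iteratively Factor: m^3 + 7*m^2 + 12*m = (m + 3)*(m^2 + 4*m) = (m + 3)*(m + 4)*(m)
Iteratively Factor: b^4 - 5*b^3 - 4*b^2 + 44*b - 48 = (b + 3)*(b^3 - 8*b^2 + 20*b - 16) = (b - 2)*(b + 3)*(b^2 - 6*b + 8) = (b - 4)*(b - 2)*(b + 3)*(b - 2)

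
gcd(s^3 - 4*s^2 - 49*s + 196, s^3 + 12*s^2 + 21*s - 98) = s + 7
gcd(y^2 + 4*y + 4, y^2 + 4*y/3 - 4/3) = y + 2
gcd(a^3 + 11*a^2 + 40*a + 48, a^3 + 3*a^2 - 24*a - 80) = a^2 + 8*a + 16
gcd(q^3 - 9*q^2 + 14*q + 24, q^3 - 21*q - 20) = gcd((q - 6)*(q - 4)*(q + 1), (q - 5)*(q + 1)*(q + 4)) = q + 1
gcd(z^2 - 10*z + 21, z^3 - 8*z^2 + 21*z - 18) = z - 3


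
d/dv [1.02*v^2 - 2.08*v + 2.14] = 2.04*v - 2.08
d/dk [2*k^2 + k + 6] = 4*k + 1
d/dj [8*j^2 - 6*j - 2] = 16*j - 6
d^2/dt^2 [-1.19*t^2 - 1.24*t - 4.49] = -2.38000000000000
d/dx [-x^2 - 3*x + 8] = -2*x - 3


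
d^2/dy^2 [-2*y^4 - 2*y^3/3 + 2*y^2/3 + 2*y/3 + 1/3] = -24*y^2 - 4*y + 4/3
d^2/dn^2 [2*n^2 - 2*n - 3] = 4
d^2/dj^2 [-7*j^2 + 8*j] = -14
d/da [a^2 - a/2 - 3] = 2*a - 1/2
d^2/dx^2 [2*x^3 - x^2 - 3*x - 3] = 12*x - 2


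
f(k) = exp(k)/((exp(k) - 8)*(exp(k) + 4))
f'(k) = exp(k)/((exp(k) - 8)*(exp(k) + 4)) - exp(2*k)/((exp(k) - 8)*(exp(k) + 4)^2) - exp(2*k)/((exp(k) - 8)^2*(exp(k) + 4)) = (-exp(2*k) - 32)*exp(k)/(exp(4*k) - 8*exp(3*k) - 48*exp(2*k) + 256*exp(k) + 1024)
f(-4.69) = -0.00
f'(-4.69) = -0.00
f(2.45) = 0.21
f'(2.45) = -0.62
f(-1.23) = -0.01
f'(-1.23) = -0.01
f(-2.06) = -0.00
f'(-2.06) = -0.00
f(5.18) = 0.01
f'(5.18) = -0.01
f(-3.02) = -0.00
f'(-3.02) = -0.00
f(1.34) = -0.12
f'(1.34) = -0.17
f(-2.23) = -0.00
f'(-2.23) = -0.00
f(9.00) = 0.00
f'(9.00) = 0.00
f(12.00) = 0.00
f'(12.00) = 0.00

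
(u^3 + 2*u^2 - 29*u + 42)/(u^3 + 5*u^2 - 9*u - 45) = (u^2 + 5*u - 14)/(u^2 + 8*u + 15)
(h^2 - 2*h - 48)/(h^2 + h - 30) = (h - 8)/(h - 5)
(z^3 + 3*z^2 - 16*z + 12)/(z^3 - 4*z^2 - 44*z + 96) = (z - 1)/(z - 8)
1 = 1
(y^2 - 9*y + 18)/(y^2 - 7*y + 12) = (y - 6)/(y - 4)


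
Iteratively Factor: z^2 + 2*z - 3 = (z - 1)*(z + 3)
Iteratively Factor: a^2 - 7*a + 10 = (a - 2)*(a - 5)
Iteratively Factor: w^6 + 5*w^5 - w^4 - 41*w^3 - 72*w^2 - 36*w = (w + 2)*(w^5 + 3*w^4 - 7*w^3 - 27*w^2 - 18*w) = (w - 3)*(w + 2)*(w^4 + 6*w^3 + 11*w^2 + 6*w) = w*(w - 3)*(w + 2)*(w^3 + 6*w^2 + 11*w + 6) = w*(w - 3)*(w + 1)*(w + 2)*(w^2 + 5*w + 6) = w*(w - 3)*(w + 1)*(w + 2)^2*(w + 3)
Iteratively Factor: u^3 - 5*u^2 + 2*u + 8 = (u - 4)*(u^2 - u - 2) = (u - 4)*(u - 2)*(u + 1)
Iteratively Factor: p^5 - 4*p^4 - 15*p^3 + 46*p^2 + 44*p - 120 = (p - 2)*(p^4 - 2*p^3 - 19*p^2 + 8*p + 60) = (p - 2)*(p + 3)*(p^3 - 5*p^2 - 4*p + 20) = (p - 2)^2*(p + 3)*(p^2 - 3*p - 10) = (p - 5)*(p - 2)^2*(p + 3)*(p + 2)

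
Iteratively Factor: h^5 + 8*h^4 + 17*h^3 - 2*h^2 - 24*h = (h + 2)*(h^4 + 6*h^3 + 5*h^2 - 12*h) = (h + 2)*(h + 3)*(h^3 + 3*h^2 - 4*h) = (h - 1)*(h + 2)*(h + 3)*(h^2 + 4*h) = h*(h - 1)*(h + 2)*(h + 3)*(h + 4)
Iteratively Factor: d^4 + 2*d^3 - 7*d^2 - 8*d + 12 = (d - 1)*(d^3 + 3*d^2 - 4*d - 12) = (d - 2)*(d - 1)*(d^2 + 5*d + 6) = (d - 2)*(d - 1)*(d + 3)*(d + 2)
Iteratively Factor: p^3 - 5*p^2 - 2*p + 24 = (p - 4)*(p^2 - p - 6) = (p - 4)*(p - 3)*(p + 2)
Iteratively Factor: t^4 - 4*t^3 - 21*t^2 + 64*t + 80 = (t + 4)*(t^3 - 8*t^2 + 11*t + 20) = (t + 1)*(t + 4)*(t^2 - 9*t + 20) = (t - 4)*(t + 1)*(t + 4)*(t - 5)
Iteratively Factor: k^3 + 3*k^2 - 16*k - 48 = (k + 3)*(k^2 - 16) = (k + 3)*(k + 4)*(k - 4)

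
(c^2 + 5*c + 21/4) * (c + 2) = c^3 + 7*c^2 + 61*c/4 + 21/2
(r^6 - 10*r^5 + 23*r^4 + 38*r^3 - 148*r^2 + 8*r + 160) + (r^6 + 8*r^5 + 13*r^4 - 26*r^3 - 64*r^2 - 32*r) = 2*r^6 - 2*r^5 + 36*r^4 + 12*r^3 - 212*r^2 - 24*r + 160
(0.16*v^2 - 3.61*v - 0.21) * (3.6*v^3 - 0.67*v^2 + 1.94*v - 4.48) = 0.576*v^5 - 13.1032*v^4 + 1.9731*v^3 - 7.5795*v^2 + 15.7654*v + 0.9408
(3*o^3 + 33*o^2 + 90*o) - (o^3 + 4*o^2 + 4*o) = 2*o^3 + 29*o^2 + 86*o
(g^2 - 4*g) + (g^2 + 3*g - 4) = 2*g^2 - g - 4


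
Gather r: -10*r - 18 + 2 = -10*r - 16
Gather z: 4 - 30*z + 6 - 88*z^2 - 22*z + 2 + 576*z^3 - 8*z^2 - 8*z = 576*z^3 - 96*z^2 - 60*z + 12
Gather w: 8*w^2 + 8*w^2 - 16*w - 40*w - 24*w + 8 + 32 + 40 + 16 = 16*w^2 - 80*w + 96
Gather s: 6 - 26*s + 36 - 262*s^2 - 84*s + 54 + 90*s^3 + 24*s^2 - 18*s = 90*s^3 - 238*s^2 - 128*s + 96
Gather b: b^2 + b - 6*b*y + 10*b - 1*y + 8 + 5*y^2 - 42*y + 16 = b^2 + b*(11 - 6*y) + 5*y^2 - 43*y + 24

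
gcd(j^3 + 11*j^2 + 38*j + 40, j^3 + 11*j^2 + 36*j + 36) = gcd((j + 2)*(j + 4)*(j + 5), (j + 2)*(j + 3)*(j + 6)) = j + 2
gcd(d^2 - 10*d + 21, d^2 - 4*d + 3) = d - 3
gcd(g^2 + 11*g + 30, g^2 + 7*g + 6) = g + 6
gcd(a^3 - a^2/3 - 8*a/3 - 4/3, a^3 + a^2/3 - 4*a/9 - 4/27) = a + 2/3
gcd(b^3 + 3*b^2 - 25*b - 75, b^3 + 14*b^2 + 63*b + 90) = b^2 + 8*b + 15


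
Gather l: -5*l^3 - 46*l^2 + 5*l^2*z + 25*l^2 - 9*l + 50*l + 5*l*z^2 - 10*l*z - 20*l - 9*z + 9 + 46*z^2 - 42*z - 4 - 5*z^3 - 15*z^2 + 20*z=-5*l^3 + l^2*(5*z - 21) + l*(5*z^2 - 10*z + 21) - 5*z^3 + 31*z^2 - 31*z + 5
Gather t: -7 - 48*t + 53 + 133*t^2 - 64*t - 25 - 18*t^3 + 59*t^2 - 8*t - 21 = -18*t^3 + 192*t^2 - 120*t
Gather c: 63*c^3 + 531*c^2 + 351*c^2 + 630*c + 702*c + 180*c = 63*c^3 + 882*c^2 + 1512*c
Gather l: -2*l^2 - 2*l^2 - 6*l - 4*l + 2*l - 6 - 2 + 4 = -4*l^2 - 8*l - 4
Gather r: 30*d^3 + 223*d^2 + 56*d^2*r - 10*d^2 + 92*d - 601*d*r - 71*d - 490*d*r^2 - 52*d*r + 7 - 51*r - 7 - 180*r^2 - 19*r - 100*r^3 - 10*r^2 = 30*d^3 + 213*d^2 + 21*d - 100*r^3 + r^2*(-490*d - 190) + r*(56*d^2 - 653*d - 70)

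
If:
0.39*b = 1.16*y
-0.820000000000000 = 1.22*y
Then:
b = -2.00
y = -0.67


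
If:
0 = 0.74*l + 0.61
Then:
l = -0.82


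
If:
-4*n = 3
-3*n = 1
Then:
No Solution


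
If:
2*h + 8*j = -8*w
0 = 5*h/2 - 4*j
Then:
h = -8*w/7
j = -5*w/7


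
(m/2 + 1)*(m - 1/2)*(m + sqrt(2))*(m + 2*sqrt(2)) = m^4/2 + 3*m^3/4 + 3*sqrt(2)*m^3/2 + 3*m^2/2 + 9*sqrt(2)*m^2/4 - 3*sqrt(2)*m/2 + 3*m - 2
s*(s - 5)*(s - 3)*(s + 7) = s^4 - s^3 - 41*s^2 + 105*s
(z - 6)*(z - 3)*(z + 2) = z^3 - 7*z^2 + 36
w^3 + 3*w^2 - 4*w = w*(w - 1)*(w + 4)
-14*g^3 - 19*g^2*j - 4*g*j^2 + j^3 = (-7*g + j)*(g + j)*(2*g + j)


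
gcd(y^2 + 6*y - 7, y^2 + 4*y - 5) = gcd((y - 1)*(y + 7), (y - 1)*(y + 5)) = y - 1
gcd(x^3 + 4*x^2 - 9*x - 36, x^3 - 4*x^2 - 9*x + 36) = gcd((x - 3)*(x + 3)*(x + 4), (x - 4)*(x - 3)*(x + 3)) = x^2 - 9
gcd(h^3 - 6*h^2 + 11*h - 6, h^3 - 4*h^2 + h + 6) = h^2 - 5*h + 6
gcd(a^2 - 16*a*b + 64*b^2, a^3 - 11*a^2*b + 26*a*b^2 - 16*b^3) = a - 8*b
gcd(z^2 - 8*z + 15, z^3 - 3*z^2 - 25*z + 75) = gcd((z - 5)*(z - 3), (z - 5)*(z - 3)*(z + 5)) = z^2 - 8*z + 15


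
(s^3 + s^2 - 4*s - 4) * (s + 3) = s^4 + 4*s^3 - s^2 - 16*s - 12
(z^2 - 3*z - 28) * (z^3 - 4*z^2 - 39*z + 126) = z^5 - 7*z^4 - 55*z^3 + 355*z^2 + 714*z - 3528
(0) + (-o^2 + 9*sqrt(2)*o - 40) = -o^2 + 9*sqrt(2)*o - 40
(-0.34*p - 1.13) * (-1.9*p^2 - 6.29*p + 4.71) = 0.646*p^3 + 4.2856*p^2 + 5.5063*p - 5.3223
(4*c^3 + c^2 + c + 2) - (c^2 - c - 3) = 4*c^3 + 2*c + 5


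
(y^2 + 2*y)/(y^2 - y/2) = 2*(y + 2)/(2*y - 1)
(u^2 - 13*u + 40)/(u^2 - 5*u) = (u - 8)/u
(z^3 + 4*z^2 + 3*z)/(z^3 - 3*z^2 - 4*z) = (z + 3)/(z - 4)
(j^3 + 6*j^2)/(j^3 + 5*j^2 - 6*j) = j/(j - 1)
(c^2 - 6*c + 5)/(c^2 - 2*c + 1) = (c - 5)/(c - 1)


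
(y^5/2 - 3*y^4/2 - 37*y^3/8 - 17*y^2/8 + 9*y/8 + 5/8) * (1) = y^5/2 - 3*y^4/2 - 37*y^3/8 - 17*y^2/8 + 9*y/8 + 5/8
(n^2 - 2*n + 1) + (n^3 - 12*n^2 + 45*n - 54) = n^3 - 11*n^2 + 43*n - 53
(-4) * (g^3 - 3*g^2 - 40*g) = -4*g^3 + 12*g^2 + 160*g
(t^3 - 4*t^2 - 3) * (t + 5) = t^4 + t^3 - 20*t^2 - 3*t - 15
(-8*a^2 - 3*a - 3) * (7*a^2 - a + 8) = -56*a^4 - 13*a^3 - 82*a^2 - 21*a - 24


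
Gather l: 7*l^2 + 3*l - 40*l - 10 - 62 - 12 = 7*l^2 - 37*l - 84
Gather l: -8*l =-8*l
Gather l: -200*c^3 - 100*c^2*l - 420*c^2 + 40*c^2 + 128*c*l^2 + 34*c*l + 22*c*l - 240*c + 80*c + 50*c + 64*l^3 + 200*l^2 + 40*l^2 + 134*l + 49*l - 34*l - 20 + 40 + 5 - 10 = -200*c^3 - 380*c^2 - 110*c + 64*l^3 + l^2*(128*c + 240) + l*(-100*c^2 + 56*c + 149) + 15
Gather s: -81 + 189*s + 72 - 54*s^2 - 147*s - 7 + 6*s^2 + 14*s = -48*s^2 + 56*s - 16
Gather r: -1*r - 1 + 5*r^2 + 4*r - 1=5*r^2 + 3*r - 2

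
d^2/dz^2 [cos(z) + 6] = -cos(z)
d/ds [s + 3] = 1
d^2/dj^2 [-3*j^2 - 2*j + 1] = -6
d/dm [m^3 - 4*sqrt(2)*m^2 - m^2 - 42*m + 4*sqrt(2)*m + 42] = 3*m^2 - 8*sqrt(2)*m - 2*m - 42 + 4*sqrt(2)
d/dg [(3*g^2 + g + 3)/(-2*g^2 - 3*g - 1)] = (-7*g^2 + 6*g + 8)/(4*g^4 + 12*g^3 + 13*g^2 + 6*g + 1)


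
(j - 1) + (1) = j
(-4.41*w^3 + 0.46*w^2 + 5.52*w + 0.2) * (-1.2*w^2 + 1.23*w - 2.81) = 5.292*w^5 - 5.9763*w^4 + 6.3339*w^3 + 5.257*w^2 - 15.2652*w - 0.562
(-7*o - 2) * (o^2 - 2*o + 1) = -7*o^3 + 12*o^2 - 3*o - 2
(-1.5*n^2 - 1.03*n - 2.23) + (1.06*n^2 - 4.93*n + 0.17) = -0.44*n^2 - 5.96*n - 2.06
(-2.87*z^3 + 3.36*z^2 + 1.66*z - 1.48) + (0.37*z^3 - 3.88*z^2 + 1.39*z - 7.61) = -2.5*z^3 - 0.52*z^2 + 3.05*z - 9.09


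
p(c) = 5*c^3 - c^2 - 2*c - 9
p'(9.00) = 1195.00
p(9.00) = 3537.00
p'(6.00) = 526.00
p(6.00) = 1023.00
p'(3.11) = 136.86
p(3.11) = 125.51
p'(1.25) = 18.94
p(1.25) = -3.30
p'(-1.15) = 20.14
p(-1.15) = -15.63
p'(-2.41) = 89.94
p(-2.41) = -79.98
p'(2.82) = 111.65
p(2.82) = 89.54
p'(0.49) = 0.62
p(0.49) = -9.63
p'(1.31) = 21.12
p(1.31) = -2.10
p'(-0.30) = -0.05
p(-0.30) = -8.62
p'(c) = 15*c^2 - 2*c - 2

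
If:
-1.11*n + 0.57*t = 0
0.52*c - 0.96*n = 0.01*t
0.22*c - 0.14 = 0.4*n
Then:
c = 18.32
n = 9.73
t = 18.94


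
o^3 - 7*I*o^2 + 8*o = o*(o - 8*I)*(o + I)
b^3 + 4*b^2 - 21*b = b*(b - 3)*(b + 7)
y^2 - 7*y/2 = y*(y - 7/2)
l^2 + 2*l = l*(l + 2)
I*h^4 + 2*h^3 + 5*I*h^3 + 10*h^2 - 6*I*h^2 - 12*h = h*(h + 6)*(h - 2*I)*(I*h - I)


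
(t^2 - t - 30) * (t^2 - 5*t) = t^4 - 6*t^3 - 25*t^2 + 150*t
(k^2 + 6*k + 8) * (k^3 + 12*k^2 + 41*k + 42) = k^5 + 18*k^4 + 121*k^3 + 384*k^2 + 580*k + 336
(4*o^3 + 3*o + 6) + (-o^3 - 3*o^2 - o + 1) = 3*o^3 - 3*o^2 + 2*o + 7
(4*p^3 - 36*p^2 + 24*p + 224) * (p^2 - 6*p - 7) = 4*p^5 - 60*p^4 + 212*p^3 + 332*p^2 - 1512*p - 1568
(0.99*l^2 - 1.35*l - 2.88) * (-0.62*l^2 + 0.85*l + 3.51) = -0.6138*l^4 + 1.6785*l^3 + 4.113*l^2 - 7.1865*l - 10.1088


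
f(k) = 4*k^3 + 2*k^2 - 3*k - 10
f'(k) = 12*k^2 + 4*k - 3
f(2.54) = 60.83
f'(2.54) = 84.58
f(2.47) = 55.07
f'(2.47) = 80.09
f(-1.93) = -25.52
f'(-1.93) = 33.98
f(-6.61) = -1058.00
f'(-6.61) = 494.87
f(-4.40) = -298.82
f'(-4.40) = 211.72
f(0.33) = -10.63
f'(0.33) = -0.37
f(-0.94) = -8.74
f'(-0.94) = 3.84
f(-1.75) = -20.06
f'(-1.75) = 26.75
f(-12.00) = -6598.00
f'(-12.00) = 1677.00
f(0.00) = -10.00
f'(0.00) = -3.00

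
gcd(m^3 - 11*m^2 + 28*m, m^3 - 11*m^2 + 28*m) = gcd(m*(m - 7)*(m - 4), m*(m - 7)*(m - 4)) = m^3 - 11*m^2 + 28*m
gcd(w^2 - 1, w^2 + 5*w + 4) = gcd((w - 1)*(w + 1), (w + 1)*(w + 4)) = w + 1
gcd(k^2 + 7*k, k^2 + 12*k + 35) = k + 7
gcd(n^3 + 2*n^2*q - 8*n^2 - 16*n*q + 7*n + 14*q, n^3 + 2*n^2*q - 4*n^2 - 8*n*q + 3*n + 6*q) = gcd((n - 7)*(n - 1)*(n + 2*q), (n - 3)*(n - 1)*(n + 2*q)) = n^2 + 2*n*q - n - 2*q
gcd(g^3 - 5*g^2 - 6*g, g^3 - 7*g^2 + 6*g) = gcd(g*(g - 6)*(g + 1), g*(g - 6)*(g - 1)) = g^2 - 6*g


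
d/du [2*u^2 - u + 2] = 4*u - 1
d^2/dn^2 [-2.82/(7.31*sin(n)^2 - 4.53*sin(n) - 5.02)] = (-602.759208*sin(n)^4 + 280.146978*sin(n)^3 + 432.336738*sin(n)^2 - 496.165464*sin(n) + 322.704444)/(-7.31*sin(n)^2 + 4.53*sin(n) + 5.02)^3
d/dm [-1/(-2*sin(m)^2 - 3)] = -2*sin(2*m)/(cos(2*m) - 4)^2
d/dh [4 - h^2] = -2*h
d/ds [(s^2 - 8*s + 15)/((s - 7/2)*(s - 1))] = 2*(7*s^2 - 46*s + 79)/(4*s^4 - 36*s^3 + 109*s^2 - 126*s + 49)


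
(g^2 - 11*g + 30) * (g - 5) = g^3 - 16*g^2 + 85*g - 150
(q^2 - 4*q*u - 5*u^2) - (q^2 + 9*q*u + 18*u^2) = -13*q*u - 23*u^2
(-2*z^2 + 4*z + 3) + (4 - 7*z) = -2*z^2 - 3*z + 7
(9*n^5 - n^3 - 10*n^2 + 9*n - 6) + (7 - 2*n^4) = 9*n^5 - 2*n^4 - n^3 - 10*n^2 + 9*n + 1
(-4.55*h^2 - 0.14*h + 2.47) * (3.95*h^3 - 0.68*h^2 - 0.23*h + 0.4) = -17.9725*h^5 + 2.541*h^4 + 10.8982*h^3 - 3.4674*h^2 - 0.6241*h + 0.988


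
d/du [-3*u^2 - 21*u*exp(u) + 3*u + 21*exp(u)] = -21*u*exp(u) - 6*u + 3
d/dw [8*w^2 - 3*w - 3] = 16*w - 3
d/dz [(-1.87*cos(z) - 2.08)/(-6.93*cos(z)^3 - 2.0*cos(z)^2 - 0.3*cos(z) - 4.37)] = (25.9182*cos(z)^3 + 46.9832*cos(z)^2 + 8.32*cos(z) - 7.5479)*sin(z)/(48.0249*cos(z)^6 + 27.72*cos(z)^5 + 8.158*cos(z)^4 + 61.7682*cos(z)^3 + 17.57*cos(z)^2 + 2.622*cos(z) + 19.0969)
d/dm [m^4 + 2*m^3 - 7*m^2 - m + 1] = 4*m^3 + 6*m^2 - 14*m - 1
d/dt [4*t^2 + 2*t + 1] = 8*t + 2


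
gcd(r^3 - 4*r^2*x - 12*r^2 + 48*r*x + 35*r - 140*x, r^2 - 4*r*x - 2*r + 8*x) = -r + 4*x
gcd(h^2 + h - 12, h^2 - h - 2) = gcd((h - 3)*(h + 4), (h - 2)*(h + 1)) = 1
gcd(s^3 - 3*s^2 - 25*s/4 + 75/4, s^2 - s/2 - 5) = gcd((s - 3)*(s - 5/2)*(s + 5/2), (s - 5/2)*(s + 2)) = s - 5/2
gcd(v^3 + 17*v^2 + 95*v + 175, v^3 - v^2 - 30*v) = v + 5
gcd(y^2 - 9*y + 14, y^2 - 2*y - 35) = y - 7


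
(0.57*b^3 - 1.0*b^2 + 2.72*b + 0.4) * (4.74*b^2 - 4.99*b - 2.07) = 2.7018*b^5 - 7.5843*b^4 + 16.7029*b^3 - 9.6068*b^2 - 7.6264*b - 0.828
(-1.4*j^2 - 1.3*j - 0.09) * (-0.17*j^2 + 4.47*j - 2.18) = 0.238*j^4 - 6.037*j^3 - 2.7437*j^2 + 2.4317*j + 0.1962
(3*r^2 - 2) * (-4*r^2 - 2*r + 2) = -12*r^4 - 6*r^3 + 14*r^2 + 4*r - 4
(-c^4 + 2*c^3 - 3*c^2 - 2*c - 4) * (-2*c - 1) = 2*c^5 - 3*c^4 + 4*c^3 + 7*c^2 + 10*c + 4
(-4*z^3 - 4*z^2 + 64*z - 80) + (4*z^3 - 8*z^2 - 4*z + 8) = -12*z^2 + 60*z - 72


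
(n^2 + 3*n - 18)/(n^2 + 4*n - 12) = (n - 3)/(n - 2)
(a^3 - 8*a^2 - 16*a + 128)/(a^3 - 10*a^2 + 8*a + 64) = (a + 4)/(a + 2)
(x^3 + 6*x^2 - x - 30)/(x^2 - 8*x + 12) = (x^2 + 8*x + 15)/(x - 6)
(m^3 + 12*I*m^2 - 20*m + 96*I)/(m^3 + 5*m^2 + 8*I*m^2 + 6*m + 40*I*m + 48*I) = (m^2 + 4*I*m + 12)/(m^2 + 5*m + 6)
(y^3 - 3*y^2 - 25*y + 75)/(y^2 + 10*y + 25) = (y^2 - 8*y + 15)/(y + 5)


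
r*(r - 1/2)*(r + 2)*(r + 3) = r^4 + 9*r^3/2 + 7*r^2/2 - 3*r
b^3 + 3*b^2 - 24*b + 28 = (b - 2)^2*(b + 7)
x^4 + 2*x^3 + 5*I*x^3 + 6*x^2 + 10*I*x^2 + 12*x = x*(x + 2)*(x - I)*(x + 6*I)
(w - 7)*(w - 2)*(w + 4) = w^3 - 5*w^2 - 22*w + 56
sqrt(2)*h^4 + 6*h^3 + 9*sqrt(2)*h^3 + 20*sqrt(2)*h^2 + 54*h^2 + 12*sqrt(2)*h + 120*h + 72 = (h + 2)*(h + 6)*(h + 3*sqrt(2))*(sqrt(2)*h + sqrt(2))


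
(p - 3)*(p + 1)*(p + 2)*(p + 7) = p^4 + 7*p^3 - 7*p^2 - 55*p - 42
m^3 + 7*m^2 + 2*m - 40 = (m - 2)*(m + 4)*(m + 5)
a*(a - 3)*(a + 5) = a^3 + 2*a^2 - 15*a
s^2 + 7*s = s*(s + 7)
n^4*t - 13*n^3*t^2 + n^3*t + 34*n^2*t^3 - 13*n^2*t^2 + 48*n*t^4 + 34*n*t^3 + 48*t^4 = (n - 8*t)*(n - 6*t)*(n + t)*(n*t + t)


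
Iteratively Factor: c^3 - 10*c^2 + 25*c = (c)*(c^2 - 10*c + 25) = c*(c - 5)*(c - 5)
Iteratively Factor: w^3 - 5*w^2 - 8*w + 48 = (w - 4)*(w^2 - w - 12) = (w - 4)^2*(w + 3)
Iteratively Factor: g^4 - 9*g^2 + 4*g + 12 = (g + 3)*(g^3 - 3*g^2 + 4) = (g - 2)*(g + 3)*(g^2 - g - 2) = (g - 2)*(g + 1)*(g + 3)*(g - 2)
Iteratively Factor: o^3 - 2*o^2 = (o)*(o^2 - 2*o) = o^2*(o - 2)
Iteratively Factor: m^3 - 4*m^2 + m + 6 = (m - 2)*(m^2 - 2*m - 3) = (m - 3)*(m - 2)*(m + 1)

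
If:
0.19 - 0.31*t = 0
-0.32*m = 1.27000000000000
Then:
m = -3.97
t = 0.61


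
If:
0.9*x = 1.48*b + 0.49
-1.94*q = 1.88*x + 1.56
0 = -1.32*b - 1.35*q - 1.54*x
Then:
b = 0.56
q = -2.23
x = 1.47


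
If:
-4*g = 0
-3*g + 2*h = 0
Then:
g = 0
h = 0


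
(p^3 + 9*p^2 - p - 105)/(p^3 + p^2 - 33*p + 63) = (p + 5)/(p - 3)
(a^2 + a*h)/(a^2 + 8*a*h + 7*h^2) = a/(a + 7*h)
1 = 1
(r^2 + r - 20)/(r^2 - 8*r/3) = 3*(r^2 + r - 20)/(r*(3*r - 8))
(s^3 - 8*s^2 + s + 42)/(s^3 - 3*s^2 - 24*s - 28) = (s - 3)/(s + 2)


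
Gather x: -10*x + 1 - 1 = -10*x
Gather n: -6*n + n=-5*n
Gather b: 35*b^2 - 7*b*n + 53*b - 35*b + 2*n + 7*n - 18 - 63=35*b^2 + b*(18 - 7*n) + 9*n - 81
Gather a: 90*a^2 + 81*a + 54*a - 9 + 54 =90*a^2 + 135*a + 45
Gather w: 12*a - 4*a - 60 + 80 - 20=8*a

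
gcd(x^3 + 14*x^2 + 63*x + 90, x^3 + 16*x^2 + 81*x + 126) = x^2 + 9*x + 18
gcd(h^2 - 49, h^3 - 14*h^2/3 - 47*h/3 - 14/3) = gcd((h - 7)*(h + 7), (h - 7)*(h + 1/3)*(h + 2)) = h - 7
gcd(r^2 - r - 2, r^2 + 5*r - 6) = 1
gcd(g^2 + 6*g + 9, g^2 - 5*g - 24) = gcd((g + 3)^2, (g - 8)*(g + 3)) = g + 3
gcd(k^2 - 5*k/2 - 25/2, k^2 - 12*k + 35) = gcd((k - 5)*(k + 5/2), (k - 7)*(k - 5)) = k - 5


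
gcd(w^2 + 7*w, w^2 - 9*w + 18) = 1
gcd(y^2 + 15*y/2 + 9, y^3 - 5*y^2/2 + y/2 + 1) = 1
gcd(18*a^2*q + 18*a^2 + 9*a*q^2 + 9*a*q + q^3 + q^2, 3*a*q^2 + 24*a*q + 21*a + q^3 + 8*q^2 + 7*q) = 3*a*q + 3*a + q^2 + q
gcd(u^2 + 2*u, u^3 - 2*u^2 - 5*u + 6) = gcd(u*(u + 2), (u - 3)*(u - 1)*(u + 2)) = u + 2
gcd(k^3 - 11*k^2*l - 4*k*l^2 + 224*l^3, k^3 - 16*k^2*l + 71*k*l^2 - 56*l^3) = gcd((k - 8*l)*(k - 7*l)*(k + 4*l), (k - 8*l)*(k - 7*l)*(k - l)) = k^2 - 15*k*l + 56*l^2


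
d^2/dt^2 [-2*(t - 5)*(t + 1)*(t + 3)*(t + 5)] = -24*t^2 - 48*t + 88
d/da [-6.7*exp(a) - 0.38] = -6.7*exp(a)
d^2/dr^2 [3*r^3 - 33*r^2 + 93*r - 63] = 18*r - 66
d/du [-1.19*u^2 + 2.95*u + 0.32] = 2.95 - 2.38*u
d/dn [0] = 0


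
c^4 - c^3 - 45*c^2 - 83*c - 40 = (c - 8)*(c + 1)^2*(c + 5)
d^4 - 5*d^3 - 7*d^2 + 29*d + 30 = (d - 5)*(d - 3)*(d + 1)*(d + 2)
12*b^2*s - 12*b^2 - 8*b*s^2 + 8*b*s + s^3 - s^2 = (-6*b + s)*(-2*b + s)*(s - 1)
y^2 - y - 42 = (y - 7)*(y + 6)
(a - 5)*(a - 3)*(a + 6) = a^3 - 2*a^2 - 33*a + 90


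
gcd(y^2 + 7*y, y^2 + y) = y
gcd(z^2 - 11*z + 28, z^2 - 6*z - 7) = z - 7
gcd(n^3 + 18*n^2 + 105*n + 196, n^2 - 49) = n + 7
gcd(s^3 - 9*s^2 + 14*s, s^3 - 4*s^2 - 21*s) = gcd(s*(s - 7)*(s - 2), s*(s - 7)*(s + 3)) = s^2 - 7*s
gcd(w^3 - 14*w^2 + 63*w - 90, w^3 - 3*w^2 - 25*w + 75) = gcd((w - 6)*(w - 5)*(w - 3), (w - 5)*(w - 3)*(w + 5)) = w^2 - 8*w + 15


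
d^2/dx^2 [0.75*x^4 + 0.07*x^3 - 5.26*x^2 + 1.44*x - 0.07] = 9.0*x^2 + 0.42*x - 10.52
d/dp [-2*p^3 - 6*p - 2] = -6*p^2 - 6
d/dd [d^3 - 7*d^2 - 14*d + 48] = 3*d^2 - 14*d - 14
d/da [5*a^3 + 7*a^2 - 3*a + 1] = 15*a^2 + 14*a - 3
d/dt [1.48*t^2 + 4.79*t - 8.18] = 2.96*t + 4.79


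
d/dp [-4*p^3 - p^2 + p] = -12*p^2 - 2*p + 1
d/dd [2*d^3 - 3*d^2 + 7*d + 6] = 6*d^2 - 6*d + 7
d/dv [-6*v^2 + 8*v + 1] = 8 - 12*v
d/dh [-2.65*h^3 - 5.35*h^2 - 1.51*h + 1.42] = -7.95*h^2 - 10.7*h - 1.51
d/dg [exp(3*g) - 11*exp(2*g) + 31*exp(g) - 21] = (3*exp(2*g) - 22*exp(g) + 31)*exp(g)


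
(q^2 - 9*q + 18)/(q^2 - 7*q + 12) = (q - 6)/(q - 4)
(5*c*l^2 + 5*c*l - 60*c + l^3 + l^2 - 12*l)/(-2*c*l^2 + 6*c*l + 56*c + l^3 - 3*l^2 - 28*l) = (-5*c*l + 15*c - l^2 + 3*l)/(2*c*l - 14*c - l^2 + 7*l)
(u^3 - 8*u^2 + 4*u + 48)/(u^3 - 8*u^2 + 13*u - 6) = (u^2 - 2*u - 8)/(u^2 - 2*u + 1)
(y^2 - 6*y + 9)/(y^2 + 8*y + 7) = (y^2 - 6*y + 9)/(y^2 + 8*y + 7)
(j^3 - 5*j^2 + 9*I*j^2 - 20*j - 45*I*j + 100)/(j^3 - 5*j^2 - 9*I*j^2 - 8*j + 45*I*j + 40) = (j^2 + 9*I*j - 20)/(j^2 - 9*I*j - 8)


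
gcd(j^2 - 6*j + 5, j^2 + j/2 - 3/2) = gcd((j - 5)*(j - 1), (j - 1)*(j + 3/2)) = j - 1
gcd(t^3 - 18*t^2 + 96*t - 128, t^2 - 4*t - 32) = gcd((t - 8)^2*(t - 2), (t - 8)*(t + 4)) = t - 8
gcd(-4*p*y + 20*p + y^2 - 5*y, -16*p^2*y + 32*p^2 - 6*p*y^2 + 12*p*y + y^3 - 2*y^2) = 1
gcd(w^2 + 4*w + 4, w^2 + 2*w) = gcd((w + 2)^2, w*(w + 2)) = w + 2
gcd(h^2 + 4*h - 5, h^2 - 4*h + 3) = h - 1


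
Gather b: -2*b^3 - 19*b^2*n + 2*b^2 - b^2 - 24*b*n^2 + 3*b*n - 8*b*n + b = -2*b^3 + b^2*(1 - 19*n) + b*(-24*n^2 - 5*n + 1)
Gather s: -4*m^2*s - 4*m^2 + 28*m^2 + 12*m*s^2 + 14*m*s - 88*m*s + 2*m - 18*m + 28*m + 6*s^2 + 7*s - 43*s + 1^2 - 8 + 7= 24*m^2 + 12*m + s^2*(12*m + 6) + s*(-4*m^2 - 74*m - 36)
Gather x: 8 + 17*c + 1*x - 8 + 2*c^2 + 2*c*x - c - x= 2*c^2 + 2*c*x + 16*c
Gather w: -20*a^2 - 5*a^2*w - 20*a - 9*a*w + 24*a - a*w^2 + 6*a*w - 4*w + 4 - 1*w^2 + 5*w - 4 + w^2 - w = -20*a^2 - a*w^2 + 4*a + w*(-5*a^2 - 3*a)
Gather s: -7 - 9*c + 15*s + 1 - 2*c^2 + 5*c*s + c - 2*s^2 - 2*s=-2*c^2 - 8*c - 2*s^2 + s*(5*c + 13) - 6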